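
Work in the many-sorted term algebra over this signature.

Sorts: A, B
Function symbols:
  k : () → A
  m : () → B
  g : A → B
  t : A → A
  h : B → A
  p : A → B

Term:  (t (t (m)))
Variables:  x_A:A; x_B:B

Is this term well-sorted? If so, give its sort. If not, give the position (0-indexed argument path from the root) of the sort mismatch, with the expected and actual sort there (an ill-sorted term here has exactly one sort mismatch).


    (m) : B
  (t (m)) : ✗ arg 0 at [0, 0] has sort B, expected A

ill-sorted at position [0, 0]: expected A, got B


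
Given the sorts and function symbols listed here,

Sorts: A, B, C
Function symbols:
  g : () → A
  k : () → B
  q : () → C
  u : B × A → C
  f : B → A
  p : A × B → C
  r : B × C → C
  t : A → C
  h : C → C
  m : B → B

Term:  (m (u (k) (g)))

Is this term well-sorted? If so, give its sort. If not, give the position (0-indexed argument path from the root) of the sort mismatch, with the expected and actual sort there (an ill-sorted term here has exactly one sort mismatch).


    (k) : B
    (g) : A
  (u (k) (g)) : C
(m (u (k) (g))) : ✗ arg 0 at [0] has sort C, expected B

ill-sorted at position [0]: expected B, got C


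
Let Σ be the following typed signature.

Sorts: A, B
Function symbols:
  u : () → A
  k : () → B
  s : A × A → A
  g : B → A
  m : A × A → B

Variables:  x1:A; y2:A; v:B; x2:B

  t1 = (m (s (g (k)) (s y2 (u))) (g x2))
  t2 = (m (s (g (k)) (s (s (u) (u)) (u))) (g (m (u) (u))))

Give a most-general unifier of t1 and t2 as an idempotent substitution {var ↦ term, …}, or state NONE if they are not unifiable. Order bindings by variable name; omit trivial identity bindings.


{x2 ↦ (m (u) (u)), y2 ↦ (s (u) (u))}


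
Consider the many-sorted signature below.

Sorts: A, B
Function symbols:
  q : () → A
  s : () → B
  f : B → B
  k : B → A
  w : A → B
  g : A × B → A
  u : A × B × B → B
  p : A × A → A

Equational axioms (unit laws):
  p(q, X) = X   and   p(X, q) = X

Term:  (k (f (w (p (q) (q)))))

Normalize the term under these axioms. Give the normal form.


1. (k (f (w (p (q) (q)))))  →  (k (f (w (q))))

normal form = (k (f (w (q))))


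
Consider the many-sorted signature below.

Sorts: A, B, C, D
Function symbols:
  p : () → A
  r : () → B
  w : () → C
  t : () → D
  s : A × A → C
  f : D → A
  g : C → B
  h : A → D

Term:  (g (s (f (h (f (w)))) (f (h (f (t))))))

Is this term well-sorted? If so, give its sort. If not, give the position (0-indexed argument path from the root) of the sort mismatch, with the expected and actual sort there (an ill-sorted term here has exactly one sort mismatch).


ill-sorted at position [0, 0, 0, 0, 0]: expected D, got C

          (w) : C
        (f (w)) : ✗ arg 0 at [0, 0, 0, 0, 0] has sort C, expected D
          (t) : D
        (f (t)) : A
      (h (f (t))) : D
    (f (h (f (t)))) : A


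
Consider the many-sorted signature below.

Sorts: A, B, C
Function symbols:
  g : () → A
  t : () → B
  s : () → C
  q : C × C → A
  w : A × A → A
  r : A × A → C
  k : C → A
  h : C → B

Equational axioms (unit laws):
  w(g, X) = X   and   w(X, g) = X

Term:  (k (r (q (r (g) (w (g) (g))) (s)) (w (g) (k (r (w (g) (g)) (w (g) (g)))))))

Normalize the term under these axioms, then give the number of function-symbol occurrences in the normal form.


size = 11

1. (k (r (q (r (g) (w (g) (g))) (s)) (w (g) (k (r (w (g) (g)) (w (g) (g)))))))  →  (k (r (q (r (g) (g)) (s)) (w (g) (k (r (w (g) (g)) (w (g) (g)))))))
2. (k (r (q (r (g) (g)) (s)) (w (g) (k (r (w (g) (g)) (w (g) (g)))))))  →  (k (r (q (r (g) (g)) (s)) (k (r (w (g) (g)) (w (g) (g))))))
3. (k (r (q (r (g) (g)) (s)) (k (r (w (g) (g)) (w (g) (g))))))  →  (k (r (q (r (g) (g)) (s)) (k (r (g) (w (g) (g))))))
4. (k (r (q (r (g) (g)) (s)) (k (r (g) (w (g) (g))))))  →  (k (r (q (r (g) (g)) (s)) (k (r (g) (g)))))
normal form: (k (r (q (r (g) (g)) (s)) (k (r (g) (g)))))


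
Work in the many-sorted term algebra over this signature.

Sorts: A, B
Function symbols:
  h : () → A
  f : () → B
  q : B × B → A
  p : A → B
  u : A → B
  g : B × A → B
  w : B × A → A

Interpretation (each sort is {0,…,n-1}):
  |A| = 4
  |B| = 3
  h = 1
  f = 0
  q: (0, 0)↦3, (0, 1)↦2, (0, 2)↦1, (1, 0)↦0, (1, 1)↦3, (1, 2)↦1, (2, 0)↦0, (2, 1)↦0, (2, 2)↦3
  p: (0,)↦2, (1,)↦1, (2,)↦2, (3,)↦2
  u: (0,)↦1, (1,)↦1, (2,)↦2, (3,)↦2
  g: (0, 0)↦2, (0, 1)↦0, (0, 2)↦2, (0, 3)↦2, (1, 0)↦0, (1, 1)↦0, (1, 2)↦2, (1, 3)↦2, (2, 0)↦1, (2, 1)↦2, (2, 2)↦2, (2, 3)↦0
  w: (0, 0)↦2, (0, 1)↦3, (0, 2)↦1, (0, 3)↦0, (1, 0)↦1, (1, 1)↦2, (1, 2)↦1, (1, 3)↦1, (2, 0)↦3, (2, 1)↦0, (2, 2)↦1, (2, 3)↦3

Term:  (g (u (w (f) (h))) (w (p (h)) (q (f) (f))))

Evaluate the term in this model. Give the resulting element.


  f = 0
  h = 1
  (w (f) (h)) = w(0, 1) = 3
  (u (w (f) (h))) = u(3,) = 2
  h = 1
  (p (h)) = p(1,) = 1
  f = 0
  f = 0
  (q (f) (f)) = q(0, 0) = 3
  (w (p (h)) (q (f) (f))) = w(1, 3) = 1
  (g (u (w (f) (h))) (w (p (h)) (q (f) (f)))) = g(2, 1) = 2

value = 2


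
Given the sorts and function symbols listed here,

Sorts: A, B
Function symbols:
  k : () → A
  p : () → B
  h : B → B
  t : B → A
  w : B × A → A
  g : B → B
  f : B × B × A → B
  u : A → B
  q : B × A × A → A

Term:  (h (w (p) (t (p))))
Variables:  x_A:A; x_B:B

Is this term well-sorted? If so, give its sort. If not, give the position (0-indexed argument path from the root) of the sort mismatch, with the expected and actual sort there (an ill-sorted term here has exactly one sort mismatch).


ill-sorted at position [0]: expected B, got A

    (p) : B
      (p) : B
    (t (p)) : A
  (w (p) (t (p))) : A
(h (w (p) (t (p)))) : ✗ arg 0 at [0] has sort A, expected B


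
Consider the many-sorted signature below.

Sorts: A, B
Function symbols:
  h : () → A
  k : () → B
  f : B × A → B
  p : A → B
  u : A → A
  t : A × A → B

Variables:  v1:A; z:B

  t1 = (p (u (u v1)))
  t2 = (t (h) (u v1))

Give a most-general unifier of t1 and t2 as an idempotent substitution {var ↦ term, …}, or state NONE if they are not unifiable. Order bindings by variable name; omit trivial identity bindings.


NONE (not unifiable)

head clash or occurs-check failure — not unifiable


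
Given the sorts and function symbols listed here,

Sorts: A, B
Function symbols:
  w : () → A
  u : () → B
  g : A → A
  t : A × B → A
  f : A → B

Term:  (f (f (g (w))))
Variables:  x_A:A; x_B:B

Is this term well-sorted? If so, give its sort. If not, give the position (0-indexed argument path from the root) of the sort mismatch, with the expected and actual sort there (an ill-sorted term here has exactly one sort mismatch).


ill-sorted at position [0]: expected A, got B

      (w) : A
    (g (w)) : A
  (f (g (w))) : B
(f (f (g (w)))) : ✗ arg 0 at [0] has sort B, expected A


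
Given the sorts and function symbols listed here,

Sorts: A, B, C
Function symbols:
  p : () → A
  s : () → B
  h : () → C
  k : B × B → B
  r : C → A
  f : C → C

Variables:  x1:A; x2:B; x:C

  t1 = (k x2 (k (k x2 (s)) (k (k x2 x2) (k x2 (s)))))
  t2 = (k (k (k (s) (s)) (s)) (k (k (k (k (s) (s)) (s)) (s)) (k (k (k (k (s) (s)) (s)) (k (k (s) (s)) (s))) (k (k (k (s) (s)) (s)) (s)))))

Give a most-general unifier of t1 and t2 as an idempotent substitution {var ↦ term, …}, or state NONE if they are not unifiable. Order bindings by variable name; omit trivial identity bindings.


{x2 ↦ (k (k (s) (s)) (s))}


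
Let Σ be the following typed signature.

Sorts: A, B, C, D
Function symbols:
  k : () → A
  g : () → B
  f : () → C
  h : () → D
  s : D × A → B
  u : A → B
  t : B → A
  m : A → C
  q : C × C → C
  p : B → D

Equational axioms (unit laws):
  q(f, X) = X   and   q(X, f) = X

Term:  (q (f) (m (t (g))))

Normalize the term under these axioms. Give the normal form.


normal form = (m (t (g)))

1. (q (f) (m (t (g))))  →  (m (t (g)))


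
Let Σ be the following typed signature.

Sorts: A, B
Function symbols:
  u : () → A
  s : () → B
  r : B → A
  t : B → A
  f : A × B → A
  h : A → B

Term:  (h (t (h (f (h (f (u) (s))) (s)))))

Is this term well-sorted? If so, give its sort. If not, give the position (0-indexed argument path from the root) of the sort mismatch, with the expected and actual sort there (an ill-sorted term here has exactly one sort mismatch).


ill-sorted at position [0, 0, 0, 0]: expected A, got B

            (u) : A
            (s) : B
          (f (u) (s)) : A
        (h (f (u) (s))) : B
        (s) : B
      (f (h (f (u) (s))) (s)) : ✗ arg 0 at [0, 0, 0, 0] has sort B, expected A


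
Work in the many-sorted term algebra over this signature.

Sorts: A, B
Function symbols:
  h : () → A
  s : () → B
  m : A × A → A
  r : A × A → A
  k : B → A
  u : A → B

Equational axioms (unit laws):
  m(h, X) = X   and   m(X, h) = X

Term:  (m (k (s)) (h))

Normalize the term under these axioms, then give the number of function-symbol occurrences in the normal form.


size = 2

1. (m (k (s)) (h))  →  (k (s))
normal form: (k (s))


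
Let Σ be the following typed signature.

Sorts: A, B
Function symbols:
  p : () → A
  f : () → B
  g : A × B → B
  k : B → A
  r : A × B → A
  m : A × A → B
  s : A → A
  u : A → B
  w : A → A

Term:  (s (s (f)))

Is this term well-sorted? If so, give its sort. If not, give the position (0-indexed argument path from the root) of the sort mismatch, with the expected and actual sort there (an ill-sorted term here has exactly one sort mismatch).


ill-sorted at position [0, 0]: expected A, got B

    (f) : B
  (s (f)) : ✗ arg 0 at [0, 0] has sort B, expected A


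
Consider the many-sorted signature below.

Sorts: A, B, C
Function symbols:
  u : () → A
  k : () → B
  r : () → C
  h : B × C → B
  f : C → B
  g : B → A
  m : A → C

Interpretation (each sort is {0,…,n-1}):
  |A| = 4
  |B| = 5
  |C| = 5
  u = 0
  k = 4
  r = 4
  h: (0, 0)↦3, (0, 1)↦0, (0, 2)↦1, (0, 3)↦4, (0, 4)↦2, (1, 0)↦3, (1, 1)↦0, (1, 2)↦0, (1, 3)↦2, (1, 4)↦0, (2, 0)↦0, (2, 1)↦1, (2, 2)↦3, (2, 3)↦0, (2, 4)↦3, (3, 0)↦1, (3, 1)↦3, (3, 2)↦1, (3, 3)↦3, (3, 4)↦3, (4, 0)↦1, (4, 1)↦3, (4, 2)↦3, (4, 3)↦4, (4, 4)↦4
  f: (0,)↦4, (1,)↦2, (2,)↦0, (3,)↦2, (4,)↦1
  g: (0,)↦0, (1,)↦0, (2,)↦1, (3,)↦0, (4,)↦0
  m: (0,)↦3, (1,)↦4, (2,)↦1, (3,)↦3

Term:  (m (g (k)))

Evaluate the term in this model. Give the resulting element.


  k = 4
  (g (k)) = g(4,) = 0
  (m (g (k))) = m(0,) = 3

value = 3


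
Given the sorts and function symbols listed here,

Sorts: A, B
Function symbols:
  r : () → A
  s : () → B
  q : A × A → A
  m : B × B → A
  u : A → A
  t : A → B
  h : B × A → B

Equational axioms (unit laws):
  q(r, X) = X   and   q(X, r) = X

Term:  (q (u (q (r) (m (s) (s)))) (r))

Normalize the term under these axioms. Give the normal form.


normal form = (u (m (s) (s)))

1. (q (u (q (r) (m (s) (s)))) (r))  →  (u (q (r) (m (s) (s))))
2. (u (q (r) (m (s) (s))))  →  (u (m (s) (s)))


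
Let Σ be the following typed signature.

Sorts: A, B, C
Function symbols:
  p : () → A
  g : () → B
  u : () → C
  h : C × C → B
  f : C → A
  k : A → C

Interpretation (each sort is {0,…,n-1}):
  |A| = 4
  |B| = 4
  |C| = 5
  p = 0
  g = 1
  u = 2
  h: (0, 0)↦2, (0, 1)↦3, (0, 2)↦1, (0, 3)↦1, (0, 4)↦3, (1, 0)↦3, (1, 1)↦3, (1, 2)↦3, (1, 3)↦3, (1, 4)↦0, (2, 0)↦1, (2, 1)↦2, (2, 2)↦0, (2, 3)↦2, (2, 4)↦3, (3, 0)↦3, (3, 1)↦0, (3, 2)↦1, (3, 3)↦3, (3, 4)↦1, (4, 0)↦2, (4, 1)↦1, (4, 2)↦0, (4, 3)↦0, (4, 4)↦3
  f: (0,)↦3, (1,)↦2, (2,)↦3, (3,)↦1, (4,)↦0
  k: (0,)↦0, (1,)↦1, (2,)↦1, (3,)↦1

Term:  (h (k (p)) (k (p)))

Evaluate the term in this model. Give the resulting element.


  p = 0
  (k (p)) = k(0,) = 0
  p = 0
  (k (p)) = k(0,) = 0
  (h (k (p)) (k (p))) = h(0, 0) = 2

value = 2


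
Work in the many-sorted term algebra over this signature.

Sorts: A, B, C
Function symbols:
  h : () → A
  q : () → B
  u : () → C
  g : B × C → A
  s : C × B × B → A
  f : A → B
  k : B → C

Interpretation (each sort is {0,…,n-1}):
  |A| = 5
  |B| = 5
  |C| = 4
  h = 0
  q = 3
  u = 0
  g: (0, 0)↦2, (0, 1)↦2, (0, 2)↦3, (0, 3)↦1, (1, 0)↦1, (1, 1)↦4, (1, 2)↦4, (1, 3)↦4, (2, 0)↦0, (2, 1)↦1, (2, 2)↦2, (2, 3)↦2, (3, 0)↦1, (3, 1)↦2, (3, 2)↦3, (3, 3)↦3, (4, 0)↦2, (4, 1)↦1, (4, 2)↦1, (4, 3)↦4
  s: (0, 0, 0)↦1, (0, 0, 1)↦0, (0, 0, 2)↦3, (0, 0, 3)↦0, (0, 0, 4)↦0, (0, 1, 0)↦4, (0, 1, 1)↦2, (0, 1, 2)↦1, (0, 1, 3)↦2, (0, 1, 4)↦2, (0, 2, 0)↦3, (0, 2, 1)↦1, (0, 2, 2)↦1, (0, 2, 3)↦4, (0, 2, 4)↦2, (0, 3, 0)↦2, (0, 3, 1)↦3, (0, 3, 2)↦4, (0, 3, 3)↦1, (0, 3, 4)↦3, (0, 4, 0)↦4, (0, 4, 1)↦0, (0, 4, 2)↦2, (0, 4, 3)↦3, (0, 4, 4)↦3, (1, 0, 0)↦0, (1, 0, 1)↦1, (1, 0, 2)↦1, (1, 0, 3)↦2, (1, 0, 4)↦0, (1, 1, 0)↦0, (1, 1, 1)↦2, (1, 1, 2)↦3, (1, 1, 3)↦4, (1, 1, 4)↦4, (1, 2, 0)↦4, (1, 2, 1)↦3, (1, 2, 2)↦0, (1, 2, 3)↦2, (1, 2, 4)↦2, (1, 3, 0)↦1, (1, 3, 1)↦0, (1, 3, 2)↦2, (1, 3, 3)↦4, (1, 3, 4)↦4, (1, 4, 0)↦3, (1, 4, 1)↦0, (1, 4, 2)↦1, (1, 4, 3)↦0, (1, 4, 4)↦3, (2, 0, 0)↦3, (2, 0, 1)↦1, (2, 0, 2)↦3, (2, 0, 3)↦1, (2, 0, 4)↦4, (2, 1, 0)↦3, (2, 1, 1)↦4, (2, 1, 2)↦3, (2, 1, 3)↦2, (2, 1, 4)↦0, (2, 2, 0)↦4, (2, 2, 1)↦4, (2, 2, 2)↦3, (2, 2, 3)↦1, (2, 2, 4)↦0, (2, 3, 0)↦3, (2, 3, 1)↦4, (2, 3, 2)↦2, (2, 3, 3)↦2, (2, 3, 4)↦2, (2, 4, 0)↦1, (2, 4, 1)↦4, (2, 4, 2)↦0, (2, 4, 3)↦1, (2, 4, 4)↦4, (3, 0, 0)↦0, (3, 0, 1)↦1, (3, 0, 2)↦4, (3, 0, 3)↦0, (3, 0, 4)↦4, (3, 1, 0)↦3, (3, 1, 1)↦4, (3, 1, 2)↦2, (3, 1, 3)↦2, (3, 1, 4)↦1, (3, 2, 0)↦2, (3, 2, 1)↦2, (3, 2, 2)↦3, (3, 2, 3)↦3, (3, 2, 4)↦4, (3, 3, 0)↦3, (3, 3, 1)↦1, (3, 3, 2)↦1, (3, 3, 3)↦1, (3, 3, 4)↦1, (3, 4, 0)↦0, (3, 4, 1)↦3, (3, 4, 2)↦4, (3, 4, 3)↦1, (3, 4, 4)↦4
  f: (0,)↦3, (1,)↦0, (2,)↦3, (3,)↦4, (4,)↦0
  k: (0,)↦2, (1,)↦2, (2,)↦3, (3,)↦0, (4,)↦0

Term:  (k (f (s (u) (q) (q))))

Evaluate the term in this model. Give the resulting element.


value = 2

  u = 0
  q = 3
  q = 3
  (s (u) (q) (q)) = s(0, 3, 3) = 1
  (f (s (u) (q) (q))) = f(1,) = 0
  (k (f (s (u) (q) (q)))) = k(0,) = 2


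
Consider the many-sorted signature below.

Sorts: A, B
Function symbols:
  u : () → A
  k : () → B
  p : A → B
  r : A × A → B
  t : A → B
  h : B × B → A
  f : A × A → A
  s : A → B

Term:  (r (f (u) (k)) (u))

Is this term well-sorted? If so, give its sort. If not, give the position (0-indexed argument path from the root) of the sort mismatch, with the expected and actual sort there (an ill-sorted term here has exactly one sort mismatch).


    (u) : A
    (k) : B
  (f (u) (k)) : ✗ arg 1 at [0, 1] has sort B, expected A
  (u) : A

ill-sorted at position [0, 1]: expected A, got B


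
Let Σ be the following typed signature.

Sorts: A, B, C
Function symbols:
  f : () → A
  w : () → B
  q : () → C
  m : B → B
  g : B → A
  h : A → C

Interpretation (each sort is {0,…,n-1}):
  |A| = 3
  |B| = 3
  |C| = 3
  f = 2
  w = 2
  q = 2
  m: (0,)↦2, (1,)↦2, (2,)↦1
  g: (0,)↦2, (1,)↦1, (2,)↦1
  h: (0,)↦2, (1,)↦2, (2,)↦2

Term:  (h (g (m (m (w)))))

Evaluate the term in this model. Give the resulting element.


value = 2

  w = 2
  (m (w)) = m(2,) = 1
  (m (m (w))) = m(1,) = 2
  (g (m (m (w)))) = g(2,) = 1
  (h (g (m (m (w))))) = h(1,) = 2


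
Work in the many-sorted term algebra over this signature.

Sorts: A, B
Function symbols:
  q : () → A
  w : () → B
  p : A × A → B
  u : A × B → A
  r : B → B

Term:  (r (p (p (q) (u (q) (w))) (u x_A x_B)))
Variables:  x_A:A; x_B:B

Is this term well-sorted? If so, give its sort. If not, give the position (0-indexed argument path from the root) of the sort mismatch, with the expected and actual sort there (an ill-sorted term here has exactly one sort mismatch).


      (q) : A
        (q) : A
        (w) : B
      (u (q) (w)) : A
    (p (q) (u (q) (w))) : B
      x_A : A
      x_B : B
    (u x_A x_B) : A
  (p (p (q) (u (q) (w))) (u x_A x_B)) : ✗ arg 0 at [0, 0] has sort B, expected A

ill-sorted at position [0, 0]: expected A, got B


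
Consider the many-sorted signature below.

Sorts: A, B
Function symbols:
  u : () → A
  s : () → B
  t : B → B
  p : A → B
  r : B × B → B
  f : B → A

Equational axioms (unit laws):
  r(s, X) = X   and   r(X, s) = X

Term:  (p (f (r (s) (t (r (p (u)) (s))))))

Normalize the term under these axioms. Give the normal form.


normal form = (p (f (t (p (u)))))

1. (p (f (r (s) (t (r (p (u)) (s))))))  →  (p (f (t (r (p (u)) (s)))))
2. (p (f (t (r (p (u)) (s)))))  →  (p (f (t (p (u)))))


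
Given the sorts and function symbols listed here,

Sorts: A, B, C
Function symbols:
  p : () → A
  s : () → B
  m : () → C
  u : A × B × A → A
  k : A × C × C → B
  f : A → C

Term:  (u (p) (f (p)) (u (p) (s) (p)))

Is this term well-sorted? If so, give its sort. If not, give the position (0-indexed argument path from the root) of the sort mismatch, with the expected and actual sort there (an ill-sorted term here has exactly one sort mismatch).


ill-sorted at position [1]: expected B, got C

  (p) : A
    (p) : A
  (f (p)) : C
    (p) : A
    (s) : B
    (p) : A
  (u (p) (s) (p)) : A
(u (p) (f (p)) (u (p) (s) (p))) : ✗ arg 1 at [1] has sort C, expected B


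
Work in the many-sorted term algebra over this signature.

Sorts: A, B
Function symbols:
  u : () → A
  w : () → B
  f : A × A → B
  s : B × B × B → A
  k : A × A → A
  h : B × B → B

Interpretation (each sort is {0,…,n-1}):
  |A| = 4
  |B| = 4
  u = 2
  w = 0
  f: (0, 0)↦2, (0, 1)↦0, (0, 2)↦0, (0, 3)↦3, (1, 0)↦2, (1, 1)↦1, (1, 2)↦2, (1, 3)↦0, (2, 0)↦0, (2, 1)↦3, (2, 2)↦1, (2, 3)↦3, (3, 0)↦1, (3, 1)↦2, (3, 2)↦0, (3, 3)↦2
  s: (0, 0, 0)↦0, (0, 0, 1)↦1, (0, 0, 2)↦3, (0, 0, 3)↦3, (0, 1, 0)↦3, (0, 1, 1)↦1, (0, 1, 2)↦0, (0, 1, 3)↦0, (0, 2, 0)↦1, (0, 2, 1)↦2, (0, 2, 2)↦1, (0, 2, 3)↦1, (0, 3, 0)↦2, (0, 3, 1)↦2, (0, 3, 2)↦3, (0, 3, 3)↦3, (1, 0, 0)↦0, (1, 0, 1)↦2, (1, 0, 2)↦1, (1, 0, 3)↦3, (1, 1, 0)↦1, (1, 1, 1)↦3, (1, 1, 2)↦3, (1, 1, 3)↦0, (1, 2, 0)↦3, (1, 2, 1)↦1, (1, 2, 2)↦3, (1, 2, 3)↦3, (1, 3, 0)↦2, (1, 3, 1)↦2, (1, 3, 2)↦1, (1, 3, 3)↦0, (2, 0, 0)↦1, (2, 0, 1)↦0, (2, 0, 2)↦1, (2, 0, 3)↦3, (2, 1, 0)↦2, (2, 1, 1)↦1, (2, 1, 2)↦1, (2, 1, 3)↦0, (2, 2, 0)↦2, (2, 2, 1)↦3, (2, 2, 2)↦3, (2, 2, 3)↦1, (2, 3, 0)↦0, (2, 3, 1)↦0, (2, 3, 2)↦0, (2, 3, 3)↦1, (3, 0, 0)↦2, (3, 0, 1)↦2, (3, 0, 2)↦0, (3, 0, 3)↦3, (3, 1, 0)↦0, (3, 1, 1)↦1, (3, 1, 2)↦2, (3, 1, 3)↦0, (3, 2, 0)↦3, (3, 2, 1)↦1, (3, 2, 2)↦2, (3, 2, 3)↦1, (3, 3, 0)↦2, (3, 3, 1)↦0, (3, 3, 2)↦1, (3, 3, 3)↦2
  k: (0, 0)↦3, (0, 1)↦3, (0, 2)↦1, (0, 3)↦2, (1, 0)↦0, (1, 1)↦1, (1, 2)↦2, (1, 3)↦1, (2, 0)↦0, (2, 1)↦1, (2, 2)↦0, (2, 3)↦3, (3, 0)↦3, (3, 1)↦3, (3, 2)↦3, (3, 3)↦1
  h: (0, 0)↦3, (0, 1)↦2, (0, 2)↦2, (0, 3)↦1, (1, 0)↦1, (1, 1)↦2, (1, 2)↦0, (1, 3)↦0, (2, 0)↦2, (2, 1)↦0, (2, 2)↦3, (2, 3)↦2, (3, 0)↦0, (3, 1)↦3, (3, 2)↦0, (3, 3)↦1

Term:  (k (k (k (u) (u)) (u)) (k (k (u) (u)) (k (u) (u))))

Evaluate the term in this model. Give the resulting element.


value = 1

  u = 2
  u = 2
  (k (u) (u)) = k(2, 2) = 0
  u = 2
  (k (k (u) (u)) (u)) = k(0, 2) = 1
  u = 2
  u = 2
  (k (u) (u)) = k(2, 2) = 0
  u = 2
  u = 2
  (k (u) (u)) = k(2, 2) = 0
  (k (k (u) (u)) (k (u) (u))) = k(0, 0) = 3
  (k (k (k (u) (u)) (u)) (k (k (u) (u)) (k (u) (u)))) = k(1, 3) = 1


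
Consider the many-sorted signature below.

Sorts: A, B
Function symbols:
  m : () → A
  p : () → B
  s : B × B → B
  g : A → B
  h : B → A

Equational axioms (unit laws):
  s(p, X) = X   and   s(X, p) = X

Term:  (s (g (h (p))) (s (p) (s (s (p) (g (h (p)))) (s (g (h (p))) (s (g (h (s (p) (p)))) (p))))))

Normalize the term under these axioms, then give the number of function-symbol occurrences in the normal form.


size = 15

1. (s (g (h (p))) (s (p) (s (s (p) (g (h (p)))) (s (g (h (p))) (s (g (h (s (p) (p)))) (p))))))  →  (s (g (h (p))) (s (s (p) (g (h (p)))) (s (g (h (p))) (s (g (h (s (p) (p)))) (p)))))
2. (s (g (h (p))) (s (s (p) (g (h (p)))) (s (g (h (p))) (s (g (h (s (p) (p)))) (p)))))  →  (s (g (h (p))) (s (g (h (p))) (s (g (h (p))) (s (g (h (s (p) (p)))) (p)))))
3. (s (g (h (p))) (s (g (h (p))) (s (g (h (p))) (s (g (h (s (p) (p)))) (p)))))  →  (s (g (h (p))) (s (g (h (p))) (s (g (h (p))) (g (h (s (p) (p)))))))
4. (s (g (h (p))) (s (g (h (p))) (s (g (h (p))) (g (h (s (p) (p)))))))  →  (s (g (h (p))) (s (g (h (p))) (s (g (h (p))) (g (h (p))))))
normal form: (s (g (h (p))) (s (g (h (p))) (s (g (h (p))) (g (h (p))))))


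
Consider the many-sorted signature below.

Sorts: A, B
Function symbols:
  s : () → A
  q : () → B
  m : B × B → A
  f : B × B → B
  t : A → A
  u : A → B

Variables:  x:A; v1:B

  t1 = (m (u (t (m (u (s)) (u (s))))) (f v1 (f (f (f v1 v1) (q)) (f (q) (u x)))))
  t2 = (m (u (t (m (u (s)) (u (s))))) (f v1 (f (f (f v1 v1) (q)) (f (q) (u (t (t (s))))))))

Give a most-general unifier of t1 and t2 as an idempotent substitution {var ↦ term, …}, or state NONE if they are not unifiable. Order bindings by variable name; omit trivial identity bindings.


{x ↦ (t (t (s)))}


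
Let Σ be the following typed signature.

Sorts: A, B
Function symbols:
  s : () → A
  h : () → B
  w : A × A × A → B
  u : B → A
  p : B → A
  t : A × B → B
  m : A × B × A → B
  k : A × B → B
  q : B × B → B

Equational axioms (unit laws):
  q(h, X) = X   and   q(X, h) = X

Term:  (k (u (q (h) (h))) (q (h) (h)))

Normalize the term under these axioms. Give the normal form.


normal form = (k (u (h)) (h))

1. (k (u (q (h) (h))) (q (h) (h)))  →  (k (u (h)) (q (h) (h)))
2. (k (u (h)) (q (h) (h)))  →  (k (u (h)) (h))


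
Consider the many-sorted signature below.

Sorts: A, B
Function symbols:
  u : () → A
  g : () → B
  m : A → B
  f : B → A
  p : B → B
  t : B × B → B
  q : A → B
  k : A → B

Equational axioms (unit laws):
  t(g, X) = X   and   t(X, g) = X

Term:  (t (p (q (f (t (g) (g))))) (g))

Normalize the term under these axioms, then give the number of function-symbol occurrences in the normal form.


size = 4

1. (t (p (q (f (t (g) (g))))) (g))  →  (p (q (f (t (g) (g)))))
2. (p (q (f (t (g) (g)))))  →  (p (q (f (g))))
normal form: (p (q (f (g))))


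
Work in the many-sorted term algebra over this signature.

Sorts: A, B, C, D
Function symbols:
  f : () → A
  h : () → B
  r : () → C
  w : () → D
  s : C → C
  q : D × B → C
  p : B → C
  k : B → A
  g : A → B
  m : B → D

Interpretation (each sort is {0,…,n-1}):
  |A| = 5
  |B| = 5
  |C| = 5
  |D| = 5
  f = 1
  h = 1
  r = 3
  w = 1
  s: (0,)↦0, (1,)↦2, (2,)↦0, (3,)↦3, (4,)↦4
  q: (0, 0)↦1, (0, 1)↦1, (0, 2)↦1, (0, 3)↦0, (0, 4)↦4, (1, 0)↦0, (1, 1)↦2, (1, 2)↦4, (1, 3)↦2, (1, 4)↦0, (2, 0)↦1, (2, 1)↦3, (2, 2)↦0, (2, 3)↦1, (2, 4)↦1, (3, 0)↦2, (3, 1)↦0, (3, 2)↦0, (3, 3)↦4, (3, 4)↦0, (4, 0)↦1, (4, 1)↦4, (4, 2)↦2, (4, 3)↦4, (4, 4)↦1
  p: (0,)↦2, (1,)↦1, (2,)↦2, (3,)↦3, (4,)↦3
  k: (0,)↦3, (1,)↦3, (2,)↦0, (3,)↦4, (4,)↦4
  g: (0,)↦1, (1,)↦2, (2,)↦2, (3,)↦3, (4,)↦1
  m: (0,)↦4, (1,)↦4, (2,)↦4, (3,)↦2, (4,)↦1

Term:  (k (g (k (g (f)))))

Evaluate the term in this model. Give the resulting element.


  f = 1
  (g (f)) = g(1,) = 2
  (k (g (f))) = k(2,) = 0
  (g (k (g (f)))) = g(0,) = 1
  (k (g (k (g (f))))) = k(1,) = 3

value = 3


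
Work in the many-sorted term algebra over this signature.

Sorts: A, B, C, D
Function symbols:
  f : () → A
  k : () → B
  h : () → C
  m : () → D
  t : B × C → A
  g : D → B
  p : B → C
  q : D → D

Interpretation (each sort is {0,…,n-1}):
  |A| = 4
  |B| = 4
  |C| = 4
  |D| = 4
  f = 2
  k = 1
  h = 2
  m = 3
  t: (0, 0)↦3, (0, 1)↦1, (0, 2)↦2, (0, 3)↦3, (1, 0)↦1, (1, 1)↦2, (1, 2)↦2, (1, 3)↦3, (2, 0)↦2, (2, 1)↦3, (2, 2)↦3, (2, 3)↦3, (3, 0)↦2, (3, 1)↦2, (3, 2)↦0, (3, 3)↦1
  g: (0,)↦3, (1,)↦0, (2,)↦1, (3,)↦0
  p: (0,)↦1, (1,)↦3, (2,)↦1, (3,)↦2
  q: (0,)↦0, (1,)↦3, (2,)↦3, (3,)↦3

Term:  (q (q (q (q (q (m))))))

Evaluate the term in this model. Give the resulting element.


  m = 3
  (q (m)) = q(3,) = 3
  (q (q (m))) = q(3,) = 3
  (q (q (q (m)))) = q(3,) = 3
  (q (q (q (q (m))))) = q(3,) = 3
  (q (q (q (q (q (m)))))) = q(3,) = 3

value = 3


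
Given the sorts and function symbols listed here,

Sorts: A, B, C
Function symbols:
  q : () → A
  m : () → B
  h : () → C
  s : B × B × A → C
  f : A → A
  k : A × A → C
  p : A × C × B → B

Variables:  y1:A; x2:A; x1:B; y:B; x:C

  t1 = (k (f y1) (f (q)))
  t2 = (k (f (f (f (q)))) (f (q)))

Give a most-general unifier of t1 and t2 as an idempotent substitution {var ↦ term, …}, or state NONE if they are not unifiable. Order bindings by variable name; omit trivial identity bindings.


{y1 ↦ (f (f (q)))}


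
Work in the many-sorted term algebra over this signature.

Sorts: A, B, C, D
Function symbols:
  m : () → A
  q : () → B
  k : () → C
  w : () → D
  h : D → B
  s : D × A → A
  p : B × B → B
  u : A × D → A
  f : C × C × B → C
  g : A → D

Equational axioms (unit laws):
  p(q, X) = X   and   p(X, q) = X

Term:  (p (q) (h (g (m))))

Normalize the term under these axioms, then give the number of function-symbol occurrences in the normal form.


1. (p (q) (h (g (m))))  →  (h (g (m)))
normal form: (h (g (m)))

size = 3


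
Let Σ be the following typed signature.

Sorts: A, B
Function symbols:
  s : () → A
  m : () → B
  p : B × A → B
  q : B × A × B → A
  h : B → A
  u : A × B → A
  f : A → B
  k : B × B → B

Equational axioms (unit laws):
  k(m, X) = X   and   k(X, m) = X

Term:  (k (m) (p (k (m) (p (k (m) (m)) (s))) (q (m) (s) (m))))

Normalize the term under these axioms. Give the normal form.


1. (k (m) (p (k (m) (p (k (m) (m)) (s))) (q (m) (s) (m))))  →  (p (k (m) (p (k (m) (m)) (s))) (q (m) (s) (m)))
2. (p (k (m) (p (k (m) (m)) (s))) (q (m) (s) (m)))  →  (p (p (k (m) (m)) (s)) (q (m) (s) (m)))
3. (p (p (k (m) (m)) (s)) (q (m) (s) (m)))  →  (p (p (m) (s)) (q (m) (s) (m)))

normal form = (p (p (m) (s)) (q (m) (s) (m)))


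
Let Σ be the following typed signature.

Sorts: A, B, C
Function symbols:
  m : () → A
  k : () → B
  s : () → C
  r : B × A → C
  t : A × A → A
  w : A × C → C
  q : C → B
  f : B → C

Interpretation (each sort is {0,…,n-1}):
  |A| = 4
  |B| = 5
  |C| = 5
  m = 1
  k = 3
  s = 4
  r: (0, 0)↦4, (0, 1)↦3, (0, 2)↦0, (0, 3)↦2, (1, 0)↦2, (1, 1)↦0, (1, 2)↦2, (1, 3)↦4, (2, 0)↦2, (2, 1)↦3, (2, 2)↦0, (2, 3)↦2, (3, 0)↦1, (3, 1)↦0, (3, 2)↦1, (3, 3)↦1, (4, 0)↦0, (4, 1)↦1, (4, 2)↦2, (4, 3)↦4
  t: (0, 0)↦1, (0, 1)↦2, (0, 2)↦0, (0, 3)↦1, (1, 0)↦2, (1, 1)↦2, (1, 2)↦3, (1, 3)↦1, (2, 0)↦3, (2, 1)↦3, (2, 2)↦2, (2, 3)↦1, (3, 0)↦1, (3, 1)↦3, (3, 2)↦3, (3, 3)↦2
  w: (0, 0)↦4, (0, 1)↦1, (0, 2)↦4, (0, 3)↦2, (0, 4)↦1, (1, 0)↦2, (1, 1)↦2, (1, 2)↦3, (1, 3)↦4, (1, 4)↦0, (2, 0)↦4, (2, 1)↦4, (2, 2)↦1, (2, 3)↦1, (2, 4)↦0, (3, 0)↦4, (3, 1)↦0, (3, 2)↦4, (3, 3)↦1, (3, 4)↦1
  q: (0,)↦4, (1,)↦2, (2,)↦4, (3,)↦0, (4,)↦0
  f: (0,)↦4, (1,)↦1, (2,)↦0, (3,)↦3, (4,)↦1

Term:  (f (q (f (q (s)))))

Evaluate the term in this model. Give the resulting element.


value = 4

  s = 4
  (q (s)) = q(4,) = 0
  (f (q (s))) = f(0,) = 4
  (q (f (q (s)))) = q(4,) = 0
  (f (q (f (q (s))))) = f(0,) = 4


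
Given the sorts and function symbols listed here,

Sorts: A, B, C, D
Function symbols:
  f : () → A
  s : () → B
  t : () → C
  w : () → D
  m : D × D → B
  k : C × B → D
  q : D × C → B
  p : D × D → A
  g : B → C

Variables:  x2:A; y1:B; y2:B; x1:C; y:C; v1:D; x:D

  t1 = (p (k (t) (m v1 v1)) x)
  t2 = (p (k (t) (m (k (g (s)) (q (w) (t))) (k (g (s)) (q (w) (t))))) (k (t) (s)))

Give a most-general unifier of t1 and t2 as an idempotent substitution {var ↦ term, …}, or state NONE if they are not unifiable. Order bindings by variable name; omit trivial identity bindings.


{v1 ↦ (k (g (s)) (q (w) (t))), x ↦ (k (t) (s))}


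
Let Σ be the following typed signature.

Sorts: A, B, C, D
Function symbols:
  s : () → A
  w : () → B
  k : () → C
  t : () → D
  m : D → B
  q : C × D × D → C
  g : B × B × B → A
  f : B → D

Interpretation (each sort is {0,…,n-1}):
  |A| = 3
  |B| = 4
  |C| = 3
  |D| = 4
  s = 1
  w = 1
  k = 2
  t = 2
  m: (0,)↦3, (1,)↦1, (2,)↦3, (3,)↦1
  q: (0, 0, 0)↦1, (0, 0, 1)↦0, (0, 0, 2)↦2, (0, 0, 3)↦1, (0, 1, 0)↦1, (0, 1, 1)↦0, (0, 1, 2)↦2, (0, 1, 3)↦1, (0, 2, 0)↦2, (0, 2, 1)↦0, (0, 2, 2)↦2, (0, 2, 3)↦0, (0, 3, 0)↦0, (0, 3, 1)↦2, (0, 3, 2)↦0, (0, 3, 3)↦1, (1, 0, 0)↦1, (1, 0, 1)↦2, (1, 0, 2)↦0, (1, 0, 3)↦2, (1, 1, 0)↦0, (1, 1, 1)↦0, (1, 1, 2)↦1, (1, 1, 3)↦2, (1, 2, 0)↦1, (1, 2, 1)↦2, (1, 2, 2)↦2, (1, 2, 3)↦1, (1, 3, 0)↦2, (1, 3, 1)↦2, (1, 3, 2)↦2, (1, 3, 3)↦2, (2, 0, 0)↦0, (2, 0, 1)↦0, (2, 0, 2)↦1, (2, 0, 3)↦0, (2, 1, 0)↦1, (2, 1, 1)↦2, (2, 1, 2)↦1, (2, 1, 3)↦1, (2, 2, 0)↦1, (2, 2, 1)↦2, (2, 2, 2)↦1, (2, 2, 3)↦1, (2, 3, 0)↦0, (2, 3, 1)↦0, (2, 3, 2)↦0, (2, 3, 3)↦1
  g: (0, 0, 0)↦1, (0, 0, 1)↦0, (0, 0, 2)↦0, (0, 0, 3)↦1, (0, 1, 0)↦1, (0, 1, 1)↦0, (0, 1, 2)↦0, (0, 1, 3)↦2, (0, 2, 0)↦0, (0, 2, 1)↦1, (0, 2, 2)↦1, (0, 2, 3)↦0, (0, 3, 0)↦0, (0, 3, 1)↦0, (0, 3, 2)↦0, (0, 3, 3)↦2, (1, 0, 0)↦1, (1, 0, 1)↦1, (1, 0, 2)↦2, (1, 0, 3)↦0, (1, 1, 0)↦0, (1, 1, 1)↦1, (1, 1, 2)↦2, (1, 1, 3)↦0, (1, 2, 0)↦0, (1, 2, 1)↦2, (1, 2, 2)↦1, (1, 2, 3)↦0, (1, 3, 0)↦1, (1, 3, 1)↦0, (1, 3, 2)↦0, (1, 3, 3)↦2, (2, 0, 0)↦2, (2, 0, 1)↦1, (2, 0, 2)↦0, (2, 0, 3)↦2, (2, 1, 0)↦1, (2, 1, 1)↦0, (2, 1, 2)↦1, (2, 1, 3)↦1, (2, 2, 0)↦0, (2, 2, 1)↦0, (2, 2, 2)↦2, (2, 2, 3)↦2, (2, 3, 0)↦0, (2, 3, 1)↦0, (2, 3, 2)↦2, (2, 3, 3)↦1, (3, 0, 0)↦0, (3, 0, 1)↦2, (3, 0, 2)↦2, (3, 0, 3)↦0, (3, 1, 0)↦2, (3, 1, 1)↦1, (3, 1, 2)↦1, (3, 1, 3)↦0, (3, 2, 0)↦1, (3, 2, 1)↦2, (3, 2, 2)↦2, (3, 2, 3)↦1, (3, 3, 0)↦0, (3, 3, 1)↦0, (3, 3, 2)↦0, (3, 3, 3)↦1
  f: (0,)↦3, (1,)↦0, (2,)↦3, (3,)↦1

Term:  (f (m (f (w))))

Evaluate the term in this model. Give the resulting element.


  w = 1
  (f (w)) = f(1,) = 0
  (m (f (w))) = m(0,) = 3
  (f (m (f (w)))) = f(3,) = 1

value = 1


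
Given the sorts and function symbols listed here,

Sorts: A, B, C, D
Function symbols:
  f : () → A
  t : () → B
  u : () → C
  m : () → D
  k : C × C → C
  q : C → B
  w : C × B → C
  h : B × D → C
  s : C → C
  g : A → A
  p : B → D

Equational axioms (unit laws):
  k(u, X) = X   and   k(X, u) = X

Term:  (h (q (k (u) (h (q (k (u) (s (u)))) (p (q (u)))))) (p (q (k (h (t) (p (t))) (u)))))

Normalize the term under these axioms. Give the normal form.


1. (h (q (k (u) (h (q (k (u) (s (u)))) (p (q (u)))))) (p (q (k (h (t) (p (t))) (u)))))  →  (h (q (h (q (k (u) (s (u)))) (p (q (u))))) (p (q (k (h (t) (p (t))) (u)))))
2. (h (q (h (q (k (u) (s (u)))) (p (q (u))))) (p (q (k (h (t) (p (t))) (u)))))  →  (h (q (h (q (s (u))) (p (q (u))))) (p (q (k (h (t) (p (t))) (u)))))
3. (h (q (h (q (s (u))) (p (q (u))))) (p (q (k (h (t) (p (t))) (u)))))  →  (h (q (h (q (s (u))) (p (q (u))))) (p (q (h (t) (p (t))))))

normal form = (h (q (h (q (s (u))) (p (q (u))))) (p (q (h (t) (p (t))))))


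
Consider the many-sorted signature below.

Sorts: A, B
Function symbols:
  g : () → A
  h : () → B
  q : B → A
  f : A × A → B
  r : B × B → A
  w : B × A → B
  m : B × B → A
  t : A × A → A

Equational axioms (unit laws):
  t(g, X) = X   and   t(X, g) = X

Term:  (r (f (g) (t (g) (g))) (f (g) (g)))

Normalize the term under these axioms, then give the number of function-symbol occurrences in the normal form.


size = 7

1. (r (f (g) (t (g) (g))) (f (g) (g)))  →  (r (f (g) (g)) (f (g) (g)))
normal form: (r (f (g) (g)) (f (g) (g)))


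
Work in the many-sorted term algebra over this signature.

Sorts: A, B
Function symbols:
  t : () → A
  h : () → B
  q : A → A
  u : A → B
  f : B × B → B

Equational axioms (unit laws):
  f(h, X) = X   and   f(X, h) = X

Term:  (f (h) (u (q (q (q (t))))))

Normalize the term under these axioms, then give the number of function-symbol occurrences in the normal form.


1. (f (h) (u (q (q (q (t))))))  →  (u (q (q (q (t)))))
normal form: (u (q (q (q (t)))))

size = 5


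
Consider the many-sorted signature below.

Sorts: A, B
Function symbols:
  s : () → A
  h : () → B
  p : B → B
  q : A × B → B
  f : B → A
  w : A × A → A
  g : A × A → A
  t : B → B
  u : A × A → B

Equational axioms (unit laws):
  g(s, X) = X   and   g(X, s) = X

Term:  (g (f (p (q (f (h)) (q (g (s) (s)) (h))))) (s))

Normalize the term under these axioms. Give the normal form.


1. (g (f (p (q (f (h)) (q (g (s) (s)) (h))))) (s))  →  (f (p (q (f (h)) (q (g (s) (s)) (h)))))
2. (f (p (q (f (h)) (q (g (s) (s)) (h)))))  →  (f (p (q (f (h)) (q (s) (h)))))

normal form = (f (p (q (f (h)) (q (s) (h)))))


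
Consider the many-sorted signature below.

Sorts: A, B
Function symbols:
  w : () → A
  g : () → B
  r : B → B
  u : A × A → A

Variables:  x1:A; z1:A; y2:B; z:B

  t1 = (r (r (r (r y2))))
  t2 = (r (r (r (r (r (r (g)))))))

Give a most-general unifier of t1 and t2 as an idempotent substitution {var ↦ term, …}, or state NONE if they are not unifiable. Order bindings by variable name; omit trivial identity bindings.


{y2 ↦ (r (r (g)))}


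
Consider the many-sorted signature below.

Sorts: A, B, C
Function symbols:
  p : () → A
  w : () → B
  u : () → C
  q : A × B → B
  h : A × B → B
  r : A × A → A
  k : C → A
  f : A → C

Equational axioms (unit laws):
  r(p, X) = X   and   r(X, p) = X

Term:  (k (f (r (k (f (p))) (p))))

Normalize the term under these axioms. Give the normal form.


normal form = (k (f (k (f (p)))))

1. (k (f (r (k (f (p))) (p))))  →  (k (f (k (f (p)))))


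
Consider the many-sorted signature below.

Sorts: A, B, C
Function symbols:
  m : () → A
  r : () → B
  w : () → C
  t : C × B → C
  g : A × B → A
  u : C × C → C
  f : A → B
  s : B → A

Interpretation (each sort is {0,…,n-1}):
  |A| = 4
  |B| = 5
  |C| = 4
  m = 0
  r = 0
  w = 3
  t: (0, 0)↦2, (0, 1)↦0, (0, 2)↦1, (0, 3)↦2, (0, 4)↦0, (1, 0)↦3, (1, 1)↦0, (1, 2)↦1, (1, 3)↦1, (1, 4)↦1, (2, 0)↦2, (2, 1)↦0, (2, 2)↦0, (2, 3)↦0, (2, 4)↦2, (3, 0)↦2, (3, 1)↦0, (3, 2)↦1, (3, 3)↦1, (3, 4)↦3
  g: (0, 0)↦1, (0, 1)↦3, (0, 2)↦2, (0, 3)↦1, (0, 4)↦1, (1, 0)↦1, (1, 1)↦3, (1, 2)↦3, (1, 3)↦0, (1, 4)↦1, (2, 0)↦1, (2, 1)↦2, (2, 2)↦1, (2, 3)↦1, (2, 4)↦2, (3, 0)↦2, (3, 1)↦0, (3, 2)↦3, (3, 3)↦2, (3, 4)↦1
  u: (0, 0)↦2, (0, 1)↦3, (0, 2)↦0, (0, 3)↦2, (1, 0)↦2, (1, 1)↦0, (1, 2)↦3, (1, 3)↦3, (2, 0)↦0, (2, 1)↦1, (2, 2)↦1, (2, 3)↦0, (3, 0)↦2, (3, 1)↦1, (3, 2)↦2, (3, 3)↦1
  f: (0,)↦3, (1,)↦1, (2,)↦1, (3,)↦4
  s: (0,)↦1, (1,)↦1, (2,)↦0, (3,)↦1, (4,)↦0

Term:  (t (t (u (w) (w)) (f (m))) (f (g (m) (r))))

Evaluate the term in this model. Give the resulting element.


value = 0

  w = 3
  w = 3
  (u (w) (w)) = u(3, 3) = 1
  m = 0
  (f (m)) = f(0,) = 3
  (t (u (w) (w)) (f (m))) = t(1, 3) = 1
  m = 0
  r = 0
  (g (m) (r)) = g(0, 0) = 1
  (f (g (m) (r))) = f(1,) = 1
  (t (t (u (w) (w)) (f (m))) (f (g (m) (r)))) = t(1, 1) = 0


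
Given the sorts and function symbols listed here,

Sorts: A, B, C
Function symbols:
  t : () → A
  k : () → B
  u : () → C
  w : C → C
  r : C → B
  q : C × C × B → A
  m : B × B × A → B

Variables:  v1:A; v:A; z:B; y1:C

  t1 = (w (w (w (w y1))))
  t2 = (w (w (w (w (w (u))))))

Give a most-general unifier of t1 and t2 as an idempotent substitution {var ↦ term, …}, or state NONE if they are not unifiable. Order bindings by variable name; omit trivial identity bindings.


{y1 ↦ (w (u))}


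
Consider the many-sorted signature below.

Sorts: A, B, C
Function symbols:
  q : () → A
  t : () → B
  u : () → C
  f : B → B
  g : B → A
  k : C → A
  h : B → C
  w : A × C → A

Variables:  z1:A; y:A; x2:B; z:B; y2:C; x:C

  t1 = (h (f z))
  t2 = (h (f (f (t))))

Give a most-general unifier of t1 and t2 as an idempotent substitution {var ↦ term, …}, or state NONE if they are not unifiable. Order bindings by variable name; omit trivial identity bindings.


{z ↦ (f (t))}


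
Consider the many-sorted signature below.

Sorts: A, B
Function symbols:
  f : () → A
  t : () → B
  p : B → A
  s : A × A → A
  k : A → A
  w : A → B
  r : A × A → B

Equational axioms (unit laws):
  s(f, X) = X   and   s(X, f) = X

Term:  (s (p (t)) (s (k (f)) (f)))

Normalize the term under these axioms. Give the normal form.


normal form = (s (p (t)) (k (f)))

1. (s (p (t)) (s (k (f)) (f)))  →  (s (p (t)) (k (f)))


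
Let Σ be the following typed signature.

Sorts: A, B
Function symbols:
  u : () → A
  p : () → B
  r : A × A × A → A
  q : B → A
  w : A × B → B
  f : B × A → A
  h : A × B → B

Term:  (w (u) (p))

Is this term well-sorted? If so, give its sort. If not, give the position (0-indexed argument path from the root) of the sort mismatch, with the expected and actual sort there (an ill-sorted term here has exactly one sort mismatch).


well-sorted; sort = B

  (u) : A
  (p) : B
(w (u) (p)) : B


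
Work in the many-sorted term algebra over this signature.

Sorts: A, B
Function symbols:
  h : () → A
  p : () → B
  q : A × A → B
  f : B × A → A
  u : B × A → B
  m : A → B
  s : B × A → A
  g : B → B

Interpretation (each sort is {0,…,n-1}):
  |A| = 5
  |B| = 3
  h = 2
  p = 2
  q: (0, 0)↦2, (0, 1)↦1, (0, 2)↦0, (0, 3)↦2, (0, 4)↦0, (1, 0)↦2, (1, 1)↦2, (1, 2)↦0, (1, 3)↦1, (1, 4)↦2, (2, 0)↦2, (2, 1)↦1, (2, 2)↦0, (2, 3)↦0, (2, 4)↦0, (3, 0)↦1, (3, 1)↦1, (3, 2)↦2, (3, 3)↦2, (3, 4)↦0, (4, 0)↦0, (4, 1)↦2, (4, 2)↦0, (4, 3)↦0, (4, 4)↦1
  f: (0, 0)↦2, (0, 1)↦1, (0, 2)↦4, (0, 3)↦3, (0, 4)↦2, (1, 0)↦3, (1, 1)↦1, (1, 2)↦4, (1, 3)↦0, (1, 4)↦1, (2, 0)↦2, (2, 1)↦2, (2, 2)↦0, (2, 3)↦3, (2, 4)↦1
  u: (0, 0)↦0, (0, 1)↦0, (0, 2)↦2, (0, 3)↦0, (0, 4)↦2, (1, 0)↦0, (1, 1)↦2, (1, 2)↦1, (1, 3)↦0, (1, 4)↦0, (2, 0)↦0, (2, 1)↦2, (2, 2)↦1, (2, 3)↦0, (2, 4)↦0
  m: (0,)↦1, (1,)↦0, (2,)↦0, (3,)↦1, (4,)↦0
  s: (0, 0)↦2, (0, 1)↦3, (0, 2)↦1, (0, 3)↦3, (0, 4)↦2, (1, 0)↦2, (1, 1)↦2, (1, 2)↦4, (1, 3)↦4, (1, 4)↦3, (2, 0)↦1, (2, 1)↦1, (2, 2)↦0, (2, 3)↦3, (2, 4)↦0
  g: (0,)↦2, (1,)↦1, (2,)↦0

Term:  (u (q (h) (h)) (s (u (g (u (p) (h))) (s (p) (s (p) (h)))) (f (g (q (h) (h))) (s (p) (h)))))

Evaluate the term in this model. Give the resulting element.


value = 0

  h = 2
  h = 2
  (q (h) (h)) = q(2, 2) = 0
  p = 2
  h = 2
  (u (p) (h)) = u(2, 2) = 1
  (g (u (p) (h))) = g(1,) = 1
  p = 2
  p = 2
  h = 2
  (s (p) (h)) = s(2, 2) = 0
  (s (p) (s (p) (h))) = s(2, 0) = 1
  (u (g (u (p) (h))) (s (p) (s (p) (h)))) = u(1, 1) = 2
  h = 2
  h = 2
  (q (h) (h)) = q(2, 2) = 0
  (g (q (h) (h))) = g(0,) = 2
  p = 2
  h = 2
  (s (p) (h)) = s(2, 2) = 0
  (f (g (q (h) (h))) (s (p) (h))) = f(2, 0) = 2
  (s (u (g (u (p) (h))) (s (p) (s (p) (h)))) (f (g (q (h) (h))) (s (p) (h)))) = s(2, 2) = 0
  (u (q (h) (h)) (s (u (g (u (p) (h))) (s (p) (s (p) (h)))) (f (g (q (h) (h))) (s (p) (h))))) = u(0, 0) = 0


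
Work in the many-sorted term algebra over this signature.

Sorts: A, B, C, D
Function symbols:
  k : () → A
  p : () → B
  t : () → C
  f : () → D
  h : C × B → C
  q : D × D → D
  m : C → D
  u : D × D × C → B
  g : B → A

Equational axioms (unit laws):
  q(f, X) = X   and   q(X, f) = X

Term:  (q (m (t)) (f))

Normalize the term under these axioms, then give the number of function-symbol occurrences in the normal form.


1. (q (m (t)) (f))  →  (m (t))
normal form: (m (t))

size = 2
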